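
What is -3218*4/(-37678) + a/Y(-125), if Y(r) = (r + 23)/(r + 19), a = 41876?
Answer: 41812132328/960789 ≈ 43519.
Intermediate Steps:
Y(r) = (23 + r)/(19 + r)
-3218*4/(-37678) + a/Y(-125) = -3218*4/(-37678) + 41876/(((23 - 125)/(19 - 125))) = -12872*(-1/37678) + 41876/((-102/(-106))) = 6436/18839 + 41876/((-1/106*(-102))) = 6436/18839 + 41876/(51/53) = 6436/18839 + 41876*(53/51) = 6436/18839 + 2219428/51 = 41812132328/960789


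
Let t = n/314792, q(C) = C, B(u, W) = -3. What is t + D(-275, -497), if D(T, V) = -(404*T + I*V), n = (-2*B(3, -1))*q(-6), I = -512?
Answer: -11282460081/78698 ≈ -1.4336e+5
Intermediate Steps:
n = -36 (n = -2*(-3)*(-6) = 6*(-6) = -36)
D(T, V) = -404*T + 512*V (D(T, V) = -(404*T - 512*V) = -(-512*V + 404*T) = -404*T + 512*V)
t = -9/78698 (t = -36/314792 = -36*1/314792 = -9/78698 ≈ -0.00011436)
t + D(-275, -497) = -9/78698 + (-404*(-275) + 512*(-497)) = -9/78698 + (111100 - 254464) = -9/78698 - 143364 = -11282460081/78698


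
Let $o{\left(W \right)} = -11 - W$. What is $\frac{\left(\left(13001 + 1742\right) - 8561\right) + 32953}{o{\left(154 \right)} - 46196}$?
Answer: $- \frac{39135}{46361} \approx -0.84414$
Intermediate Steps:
$\frac{\left(\left(13001 + 1742\right) - 8561\right) + 32953}{o{\left(154 \right)} - 46196} = \frac{\left(\left(13001 + 1742\right) - 8561\right) + 32953}{\left(-11 - 154\right) - 46196} = \frac{\left(14743 - 8561\right) + 32953}{\left(-11 - 154\right) - 46196} = \frac{6182 + 32953}{-165 - 46196} = \frac{39135}{-46361} = 39135 \left(- \frac{1}{46361}\right) = - \frac{39135}{46361}$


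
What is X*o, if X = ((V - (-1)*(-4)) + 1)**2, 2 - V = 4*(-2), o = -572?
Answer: -28028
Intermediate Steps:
V = 10 (V = 2 - 4*(-2) = 2 - 1*(-8) = 2 + 8 = 10)
X = 49 (X = ((10 - (-1)*(-4)) + 1)**2 = ((10 - 1*4) + 1)**2 = ((10 - 4) + 1)**2 = (6 + 1)**2 = 7**2 = 49)
X*o = 49*(-572) = -28028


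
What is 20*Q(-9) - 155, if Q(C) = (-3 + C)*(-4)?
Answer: 805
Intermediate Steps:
Q(C) = 12 - 4*C
20*Q(-9) - 155 = 20*(12 - 4*(-9)) - 155 = 20*(12 + 36) - 155 = 20*48 - 155 = 960 - 155 = 805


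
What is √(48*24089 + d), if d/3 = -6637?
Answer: √1136361 ≈ 1066.0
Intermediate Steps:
d = -19911 (d = 3*(-6637) = -19911)
√(48*24089 + d) = √(48*24089 - 19911) = √(1156272 - 19911) = √1136361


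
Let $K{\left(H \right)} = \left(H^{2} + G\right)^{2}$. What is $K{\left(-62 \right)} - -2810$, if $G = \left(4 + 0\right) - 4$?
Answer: $14779146$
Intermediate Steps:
$G = 0$ ($G = 4 - 4 = 0$)
$K{\left(H \right)} = H^{4}$ ($K{\left(H \right)} = \left(H^{2} + 0\right)^{2} = \left(H^{2}\right)^{2} = H^{4}$)
$K{\left(-62 \right)} - -2810 = \left(-62\right)^{4} - -2810 = 14776336 + 2810 = 14779146$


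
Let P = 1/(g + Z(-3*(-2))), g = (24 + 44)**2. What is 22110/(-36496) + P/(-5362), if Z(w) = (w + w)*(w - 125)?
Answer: -11840563913/19544693756 ≈ -0.60582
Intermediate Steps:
Z(w) = 2*w*(-125 + w) (Z(w) = (2*w)*(-125 + w) = 2*w*(-125 + w))
g = 4624 (g = 68**2 = 4624)
P = 1/3196 (P = 1/(4624 + 2*(-3*(-2))*(-125 - 3*(-2))) = 1/(4624 + 2*6*(-125 + 6)) = 1/(4624 + 2*6*(-119)) = 1/(4624 - 1428) = 1/3196 ≈ 0.00031289)
22110/(-36496) + P/(-5362) = 22110/(-36496) + (1/3196)/(-5362) = 22110*(-1/36496) + (1/3196)*(-1/5362) = -11055/18248 - 1/17136952 = -11840563913/19544693756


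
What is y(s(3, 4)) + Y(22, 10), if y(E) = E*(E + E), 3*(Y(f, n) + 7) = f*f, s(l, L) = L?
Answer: 559/3 ≈ 186.33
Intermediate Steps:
Y(f, n) = -7 + f²/3 (Y(f, n) = -7 + (f*f)/3 = -7 + f²/3)
y(E) = 2*E² (y(E) = E*(2*E) = 2*E²)
y(s(3, 4)) + Y(22, 10) = 2*4² + (-7 + (⅓)*22²) = 2*16 + (-7 + (⅓)*484) = 32 + (-7 + 484/3) = 32 + 463/3 = 559/3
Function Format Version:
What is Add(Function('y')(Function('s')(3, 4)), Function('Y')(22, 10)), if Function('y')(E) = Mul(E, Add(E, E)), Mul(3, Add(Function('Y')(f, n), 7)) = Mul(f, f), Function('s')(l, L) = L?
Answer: Rational(559, 3) ≈ 186.33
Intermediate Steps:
Function('Y')(f, n) = Add(-7, Mul(Rational(1, 3), Pow(f, 2))) (Function('Y')(f, n) = Add(-7, Mul(Rational(1, 3), Mul(f, f))) = Add(-7, Mul(Rational(1, 3), Pow(f, 2))))
Function('y')(E) = Mul(2, Pow(E, 2)) (Function('y')(E) = Mul(E, Mul(2, E)) = Mul(2, Pow(E, 2)))
Add(Function('y')(Function('s')(3, 4)), Function('Y')(22, 10)) = Add(Mul(2, Pow(4, 2)), Add(-7, Mul(Rational(1, 3), Pow(22, 2)))) = Add(Mul(2, 16), Add(-7, Mul(Rational(1, 3), 484))) = Add(32, Add(-7, Rational(484, 3))) = Add(32, Rational(463, 3)) = Rational(559, 3)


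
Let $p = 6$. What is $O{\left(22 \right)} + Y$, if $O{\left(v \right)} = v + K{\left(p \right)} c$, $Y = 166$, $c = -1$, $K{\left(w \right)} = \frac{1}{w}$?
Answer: $\frac{1127}{6} \approx 187.83$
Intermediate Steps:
$O{\left(v \right)} = - \frac{1}{6} + v$ ($O{\left(v \right)} = v + \frac{1}{6} \left(-1\right) = v - \frac{1}{6} = - \frac{1}{6} + v$)
$O{\left(22 \right)} + Y = \left(- \frac{1}{6} + 22\right) + 166 = \frac{131}{6} + 166 = \frac{1127}{6}$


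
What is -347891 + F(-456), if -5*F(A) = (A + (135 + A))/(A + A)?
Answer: -528794579/1520 ≈ -3.4789e+5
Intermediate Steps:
F(A) = -(135 + 2*A)/(10*A) (F(A) = -(A + (135 + A))/(5*(A + A)) = -(135 + 2*A)/(5*(2*A)) = -(135 + 2*A)*1/(2*A)/5 = -(135 + 2*A)/(10*A))
-347891 + F(-456) = -347891 + (⅒)*(-135 - 2*(-456))/(-456) = -347891 + (⅒)*(-1/456)*(-135 + 912) = -347891 + (⅒)*(-1/456)*777 = -347891 - 259/1520 = -528794579/1520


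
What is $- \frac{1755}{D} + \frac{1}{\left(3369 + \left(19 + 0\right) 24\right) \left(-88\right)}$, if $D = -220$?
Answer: $\frac{2685149}{336600} \approx 7.9773$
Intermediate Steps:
$- \frac{1755}{D} + \frac{1}{\left(3369 + \left(19 + 0\right) 24\right) \left(-88\right)} = - \frac{1755}{-220} + \frac{1}{\left(3369 + \left(19 + 0\right) 24\right) \left(-88\right)} = \left(-1755\right) \left(- \frac{1}{220}\right) + \frac{1}{3369 + 19 \cdot 24} \left(- \frac{1}{88}\right) = \frac{351}{44} + \frac{1}{3369 + 456} \left(- \frac{1}{88}\right) = \frac{351}{44} + \frac{1}{3825} \left(- \frac{1}{88}\right) = \frac{351}{44} - \frac{1}{336600} = \frac{2685149}{336600}$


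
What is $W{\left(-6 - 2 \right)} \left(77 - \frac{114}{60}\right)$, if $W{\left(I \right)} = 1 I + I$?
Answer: $- \frac{6008}{5} \approx -1201.6$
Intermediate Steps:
$W{\left(I \right)} = 2 I$ ($W{\left(I \right)} = I + I = 2 I$)
$W{\left(-6 - 2 \right)} \left(77 - \frac{114}{60}\right) = 2 \left(-6 - 2\right) \left(77 - \frac{114}{60}\right) = 2 \left(-8\right) \left(77 - \frac{19}{10}\right) = - 16 \left(77 - \frac{19}{10}\right) = \left(-16\right) \frac{751}{10} = - \frac{6008}{5}$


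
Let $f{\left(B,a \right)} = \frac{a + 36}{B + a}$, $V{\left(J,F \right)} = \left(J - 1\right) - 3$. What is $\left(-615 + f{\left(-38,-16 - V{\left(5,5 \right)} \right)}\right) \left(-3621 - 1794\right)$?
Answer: $\frac{36653052}{11} \approx 3.3321 \cdot 10^{6}$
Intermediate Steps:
$V{\left(J,F \right)} = -4 + J$ ($V{\left(J,F \right)} = \left(-1 + J\right) - 3 = -4 + J$)
$f{\left(B,a \right)} = \frac{36 + a}{B + a}$
$\left(-615 + f{\left(-38,-16 - V{\left(5,5 \right)} \right)}\right) \left(-3621 - 1794\right) = \left(-615 + \frac{36 - 17}{-38 - 17}\right) \left(-3621 - 1794\right) = \left(-615 + \frac{36 - 17}{-38 - 17}\right) \left(-5415\right) = \left(-615 + \frac{1}{-55} \cdot 19\right) \left(-5415\right) = \left(-615 - \frac{19}{55}\right) \left(-5415\right) = \left(- \frac{33844}{55}\right) \left(-5415\right) = \frac{36653052}{11}$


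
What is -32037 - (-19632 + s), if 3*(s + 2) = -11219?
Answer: -25990/3 ≈ -8663.3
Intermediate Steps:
s = -11225/3 (s = -2 + (⅓)*(-11219) = -2 - 11219/3 = -11225/3 ≈ -3741.7)
-32037 - (-19632 + s) = -32037 - (-19632 - 11225/3) = -32037 - 1*(-70121/3) = -32037 + 70121/3 = -25990/3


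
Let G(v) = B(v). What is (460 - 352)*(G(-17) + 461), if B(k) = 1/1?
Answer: 49896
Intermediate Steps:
B(k) = 1
G(v) = 1
(460 - 352)*(G(-17) + 461) = (460 - 352)*(1 + 461) = 108*462 = 49896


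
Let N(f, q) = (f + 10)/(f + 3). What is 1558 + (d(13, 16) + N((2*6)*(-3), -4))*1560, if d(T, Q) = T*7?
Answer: 1592218/11 ≈ 1.4475e+5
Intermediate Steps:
d(T, Q) = 7*T
N(f, q) = (10 + f)/(3 + f)
1558 + (d(13, 16) + N((2*6)*(-3), -4))*1560 = 1558 + (7*13 + (10 + (2*6)*(-3))/(3 + (2*6)*(-3)))*1560 = 1558 + (91 + (10 + 12*(-3))/(3 + 12*(-3)))*1560 = 1558 + (91 + (10 - 36)/(3 - 36))*1560 = 1558 + (91 - 26/(-33))*1560 = 1558 + (91 - 1/33*(-26))*1560 = 1558 + (91 + 26/33)*1560 = 1558 + (3029/33)*1560 = 1558 + 1575080/11 = 1592218/11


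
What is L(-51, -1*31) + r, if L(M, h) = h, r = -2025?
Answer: -2056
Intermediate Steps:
L(-51, -1*31) + r = -1*31 - 2025 = -31 - 2025 = -2056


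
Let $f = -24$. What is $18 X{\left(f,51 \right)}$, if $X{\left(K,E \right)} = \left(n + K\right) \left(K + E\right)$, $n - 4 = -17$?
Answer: $-17982$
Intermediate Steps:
$n = -13$ ($n = 4 - 17 = -13$)
$X{\left(K,E \right)} = \left(-13 + K\right) \left(E + K\right)$ ($X{\left(K,E \right)} = \left(-13 + K\right) \left(K + E\right) = \left(-13 + K\right) \left(E + K\right)$)
$18 X{\left(f,51 \right)} = 18 \left(\left(-24\right)^{2} - 663 - -312 + 51 \left(-24\right)\right) = 18 \left(576 - 663 + 312 - 1224\right) = 18 \left(-999\right) = -17982$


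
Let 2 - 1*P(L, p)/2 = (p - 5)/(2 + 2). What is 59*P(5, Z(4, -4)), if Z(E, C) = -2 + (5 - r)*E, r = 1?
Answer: -59/2 ≈ -29.500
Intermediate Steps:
Z(E, C) = -2 + 4*E (Z(E, C) = -2 + (5 - 1*1)*E = -2 + (5 - 1)*E = -2 + 4*E)
P(L, p) = 13/2 - p/2 (P(L, p) = 4 - 2*(p - 5)/(2 + 2) = 4 - 2*(-5 + p)/4 = 4 - 2*(-5/4 + p/4) = 4 + (5/2 - p/2) = 13/2 - p/2)
59*P(5, Z(4, -4)) = 59*(13/2 - (-2 + 4*4)/2) = 59*(13/2 - (-2 + 16)/2) = 59*(13/2 - 1/2*14) = 59*(13/2 - 7) = 59*(-1/2) = -59/2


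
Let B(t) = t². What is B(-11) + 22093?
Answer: 22214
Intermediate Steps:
B(-11) + 22093 = (-11)² + 22093 = 121 + 22093 = 22214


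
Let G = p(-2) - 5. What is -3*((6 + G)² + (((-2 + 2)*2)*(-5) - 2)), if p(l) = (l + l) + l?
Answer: -69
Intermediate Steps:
p(l) = 3*l (p(l) = 2*l + l = 3*l)
G = -11 (G = 3*(-2) - 5 = -6 - 5 = -11)
-3*((6 + G)² + (((-2 + 2)*2)*(-5) - 2)) = -3*((6 - 11)² + (((-2 + 2)*2)*(-5) - 2)) = -3*((-5)² + ((0*2)*(-5) - 2)) = -3*(25 + (0*(-5) - 2)) = -3*(25 + (0 - 2)) = -3*(25 - 2) = -3*23 = -69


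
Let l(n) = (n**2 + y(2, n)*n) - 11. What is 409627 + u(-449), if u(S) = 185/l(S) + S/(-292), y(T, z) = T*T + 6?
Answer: 4036889248/9855 ≈ 4.0963e+5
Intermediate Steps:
y(T, z) = 6 + T**2 (y(T, z) = T**2 + 6 = 6 + T**2)
l(n) = -11 + n**2 + 10*n (l(n) = (n**2 + (6 + 2**2)*n) - 11 = (n**2 + (6 + 4)*n) - 11 = (n**2 + 10*n) - 11 = -11 + n**2 + 10*n)
u(S) = 185/(-11 + S**2 + 10*S) - S/292 (u(S) = 185/(-11 + S**2 + 10*S) + S/(-292) = 185/(-11 + S**2 + 10*S) + S*(-1/292) = 185/(-11 + S**2 + 10*S) - S/292)
409627 + u(-449) = 409627 + (54020 - 1*(-449)*(-11 + (-449)**2 + 10*(-449)))/(292*(-11 + (-449)**2 + 10*(-449))) = 409627 + (54020 - 1*(-449)*(-11 + 201601 - 4490))/(292*(-11 + 201601 - 4490)) = 409627 + (1/292)*(54020 - 1*(-449)*197100)/197100 = 409627 + (1/292)*(1/197100)*(54020 + 88497900) = 409627 + (1/292)*(1/197100)*88551920 = 409627 + 15163/9855 = 4036889248/9855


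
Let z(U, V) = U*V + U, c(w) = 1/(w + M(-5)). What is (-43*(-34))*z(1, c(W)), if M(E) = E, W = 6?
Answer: 2924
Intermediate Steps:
c(w) = 1/(-5 + w) (c(w) = 1/(w - 5) = 1/(-5 + w))
z(U, V) = U + U*V
(-43*(-34))*z(1, c(W)) = (-43*(-34))*(1*(1 + 1/(-5 + 6))) = 1462*(1*(1 + 1/1)) = 1462*(1*(1 + 1)) = 1462*(1*2) = 1462*2 = 2924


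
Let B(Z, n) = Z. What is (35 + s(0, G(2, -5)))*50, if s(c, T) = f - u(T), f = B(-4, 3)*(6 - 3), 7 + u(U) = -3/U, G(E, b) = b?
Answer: 1470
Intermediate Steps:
u(U) = -7 - 3/U
f = -12 (f = -4*(6 - 3) = -4*3 = -12)
s(c, T) = -5 + 3/T (s(c, T) = -12 - (-7 - 3/T) = -12 + (7 + 3/T) = -5 + 3/T)
(35 + s(0, G(2, -5)))*50 = (35 + (-5 + 3/(-5)))*50 = (35 + (-5 + 3*(-⅕)))*50 = (35 + (-5 - ⅗))*50 = (35 - 28/5)*50 = (147/5)*50 = 1470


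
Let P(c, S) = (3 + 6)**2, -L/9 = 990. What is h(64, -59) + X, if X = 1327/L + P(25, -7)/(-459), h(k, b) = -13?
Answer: -2018399/151470 ≈ -13.325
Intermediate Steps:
L = -8910 (L = -9*990 = -8910)
P(c, S) = 81 (P(c, S) = 9**2 = 81)
X = -49289/151470 (X = 1327/(-8910) + 81/(-459) = 1327*(-1/8910) + 81*(-1/459) = -1327/8910 - 3/17 = -49289/151470 ≈ -0.32540)
h(64, -59) + X = -13 - 49289/151470 = -2018399/151470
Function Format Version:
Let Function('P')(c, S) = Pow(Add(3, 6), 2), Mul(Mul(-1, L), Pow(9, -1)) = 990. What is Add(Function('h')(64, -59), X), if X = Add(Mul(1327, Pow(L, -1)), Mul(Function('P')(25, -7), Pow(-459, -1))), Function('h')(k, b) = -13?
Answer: Rational(-2018399, 151470) ≈ -13.325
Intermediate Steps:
L = -8910 (L = Mul(-9, 990) = -8910)
Function('P')(c, S) = 81 (Function('P')(c, S) = Pow(9, 2) = 81)
X = Rational(-49289, 151470) (X = Add(Mul(1327, Pow(-8910, -1)), Mul(81, Pow(-459, -1))) = Add(Mul(1327, Rational(-1, 8910)), Mul(81, Rational(-1, 459))) = Add(Rational(-1327, 8910), Rational(-3, 17)) = Rational(-49289, 151470) ≈ -0.32540)
Add(Function('h')(64, -59), X) = Add(-13, Rational(-49289, 151470)) = Rational(-2018399, 151470)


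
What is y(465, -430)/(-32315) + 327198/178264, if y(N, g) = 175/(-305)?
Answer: 64498384481/35139667076 ≈ 1.8355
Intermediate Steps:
y(N, g) = -35/61 (y(N, g) = 175*(-1/305) = -35/61)
y(465, -430)/(-32315) + 327198/178264 = -35/61/(-32315) + 327198/178264 = -35/61*(-1/32315) + 327198*(1/178264) = 7/394243 + 163599/89132 = 64498384481/35139667076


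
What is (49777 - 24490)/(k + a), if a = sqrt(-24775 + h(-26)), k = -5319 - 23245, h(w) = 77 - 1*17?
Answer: -722297868/815926811 - 25287*I*sqrt(24715)/815926811 ≈ -0.88525 - 0.0048722*I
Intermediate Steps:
h(w) = 60 (h(w) = 77 - 17 = 60)
k = -28564
a = I*sqrt(24715) (a = sqrt(-24775 + 60) = sqrt(-24715) = I*sqrt(24715) ≈ 157.21*I)
(49777 - 24490)/(k + a) = (49777 - 24490)/(-28564 + I*sqrt(24715)) = 25287/(-28564 + I*sqrt(24715))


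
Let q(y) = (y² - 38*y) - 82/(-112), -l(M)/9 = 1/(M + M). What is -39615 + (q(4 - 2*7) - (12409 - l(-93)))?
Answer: -89479029/1736 ≈ -51543.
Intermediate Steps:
l(M) = -9/(2*M) (l(M) = -9/(M + M) = -9*1/(2*M) = -9/(2*M))
q(y) = 41/56 + y² - 38*y (q(y) = (y² - 38*y) - 82*(-1/112) = (y² - 38*y) + 41/56 = 41/56 + y² - 38*y)
-39615 + (q(4 - 2*7) - (12409 - l(-93))) = -39615 + ((41/56 + (4 - 2*7)² - 38*(4 - 2*7)) - (12409 - (-9)/(2*(-93)))) = -39615 + ((41/56 + (4 - 14)² - 38*(4 - 14)) - (12409 - (-9)*(-1)/(2*93))) = -39615 + ((41/56 + (-10)² - 38*(-10)) - (12409 - 1*3/62)) = -39615 + ((41/56 + 100 + 380) - (12409 - 3/62)) = -39615 + (26921/56 - 1*769355/62) = -39615 + (26921/56 - 769355/62) = -39615 - 20707389/1736 = -89479029/1736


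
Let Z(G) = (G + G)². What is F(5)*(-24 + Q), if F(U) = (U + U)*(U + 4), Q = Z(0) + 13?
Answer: -990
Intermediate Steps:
Z(G) = 4*G² (Z(G) = (2*G)² = 4*G²)
Q = 13 (Q = 4*0² + 13 = 4*0 + 13 = 0 + 13 = 13)
F(U) = 2*U*(4 + U) (F(U) = (2*U)*(4 + U) = 2*U*(4 + U))
F(5)*(-24 + Q) = (2*5*(4 + 5))*(-24 + 13) = (2*5*9)*(-11) = 90*(-11) = -990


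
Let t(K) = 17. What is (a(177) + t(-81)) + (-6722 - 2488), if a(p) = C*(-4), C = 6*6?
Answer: -9337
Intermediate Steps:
C = 36
a(p) = -144 (a(p) = 36*(-4) = -144)
(a(177) + t(-81)) + (-6722 - 2488) = (-144 + 17) + (-6722 - 2488) = -127 - 9210 = -9337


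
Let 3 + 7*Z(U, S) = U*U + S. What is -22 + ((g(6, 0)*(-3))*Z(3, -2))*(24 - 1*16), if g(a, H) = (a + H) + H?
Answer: -730/7 ≈ -104.29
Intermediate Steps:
Z(U, S) = -3/7 + S/7 + U²/7 (Z(U, S) = -3/7 + (U*U + S)/7 = -3/7 + (U² + S)/7 = -3/7 + (S + U²)/7 = -3/7 + (S/7 + U²/7) = -3/7 + S/7 + U²/7)
g(a, H) = a + 2*H (g(a, H) = (H + a) + H = a + 2*H)
-22 + ((g(6, 0)*(-3))*Z(3, -2))*(24 - 1*16) = -22 + (((6 + 2*0)*(-3))*(-3/7 + (⅐)*(-2) + (⅐)*3²))*(24 - 1*16) = -22 + (((6 + 0)*(-3))*(-3/7 - 2/7 + (⅐)*9))*(24 - 16) = -22 + ((6*(-3))*(-3/7 - 2/7 + 9/7))*8 = -22 - 18*4/7*8 = -22 - 72/7*8 = -22 - 576/7 = -730/7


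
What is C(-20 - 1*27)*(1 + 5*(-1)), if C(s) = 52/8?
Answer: -26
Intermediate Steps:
C(s) = 13/2 (C(s) = 52*(1/8) = 13/2)
C(-20 - 1*27)*(1 + 5*(-1)) = 13*(1 + 5*(-1))/2 = 13*(1 - 5)/2 = (13/2)*(-4) = -26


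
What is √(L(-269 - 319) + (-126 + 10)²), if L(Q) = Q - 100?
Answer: 4*√798 ≈ 113.00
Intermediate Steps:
L(Q) = -100 + Q
√(L(-269 - 319) + (-126 + 10)²) = √((-100 + (-269 - 319)) + (-126 + 10)²) = √((-100 - 588) + (-116)²) = √(-688 + 13456) = √12768 = 4*√798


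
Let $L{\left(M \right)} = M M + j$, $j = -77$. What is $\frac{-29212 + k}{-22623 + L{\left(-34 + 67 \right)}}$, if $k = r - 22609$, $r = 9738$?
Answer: $\frac{42083}{21611} \approx 1.9473$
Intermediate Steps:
$k = -12871$ ($k = 9738 - 22609 = -12871$)
$L{\left(M \right)} = -77 + M^{2}$ ($L{\left(M \right)} = M M - 77 = M^{2} - 77 = -77 + M^{2}$)
$\frac{-29212 + k}{-22623 + L{\left(-34 + 67 \right)}} = \frac{-29212 - 12871}{-22623 - \left(77 - \left(-34 + 67\right)^{2}\right)} = - \frac{42083}{-22623 - \left(77 - 33^{2}\right)} = - \frac{42083}{-22623 + \left(-77 + 1089\right)} = - \frac{42083}{-22623 + 1012} = - \frac{42083}{-21611} = \left(-42083\right) \left(- \frac{1}{21611}\right) = \frac{42083}{21611}$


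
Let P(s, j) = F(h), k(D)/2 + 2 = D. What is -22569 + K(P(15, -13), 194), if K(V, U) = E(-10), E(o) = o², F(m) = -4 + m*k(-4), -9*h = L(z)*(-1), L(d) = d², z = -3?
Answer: -22469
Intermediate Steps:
k(D) = -4 + 2*D
h = 1 (h = -(-3)²*(-1)/9 = -(-1) = -⅑*(-9) = 1)
F(m) = -4 - 12*m (F(m) = -4 + m*(-4 + 2*(-4)) = -4 + m*(-4 - 8) = -4 + m*(-12) = -4 - 12*m)
P(s, j) = -16 (P(s, j) = -4 - 12*1 = -4 - 12 = -16)
K(V, U) = 100 (K(V, U) = (-10)² = 100)
-22569 + K(P(15, -13), 194) = -22569 + 100 = -22469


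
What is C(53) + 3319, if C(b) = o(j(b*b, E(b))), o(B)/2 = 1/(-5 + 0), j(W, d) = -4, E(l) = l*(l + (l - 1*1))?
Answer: 16593/5 ≈ 3318.6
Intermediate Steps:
E(l) = l*(-1 + 2*l) (E(l) = l*(l + (l - 1)) = l*(l + (-1 + l)) = l*(-1 + 2*l))
o(B) = -2/5 (o(B) = 2/(-5 + 0) = 2/(-5) = 2*(-1/5) = -2/5)
C(b) = -2/5
C(53) + 3319 = -2/5 + 3319 = 16593/5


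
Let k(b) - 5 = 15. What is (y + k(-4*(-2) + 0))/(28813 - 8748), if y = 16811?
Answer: 16831/20065 ≈ 0.83882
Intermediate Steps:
k(b) = 20 (k(b) = 5 + 15 = 20)
(y + k(-4*(-2) + 0))/(28813 - 8748) = (16811 + 20)/(28813 - 8748) = 16831/20065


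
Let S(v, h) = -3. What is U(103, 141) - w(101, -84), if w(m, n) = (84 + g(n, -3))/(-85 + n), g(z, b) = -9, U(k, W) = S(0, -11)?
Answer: -432/169 ≈ -2.5562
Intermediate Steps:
U(k, W) = -3
w(m, n) = 75/(-85 + n) (w(m, n) = (84 - 9)/(-85 + n) = 75/(-85 + n))
U(103, 141) - w(101, -84) = -3 - 75/(-85 - 84) = -3 - 75/(-169) = -3 - 75*(-1)/169 = -3 - 1*(-75/169) = -3 + 75/169 = -432/169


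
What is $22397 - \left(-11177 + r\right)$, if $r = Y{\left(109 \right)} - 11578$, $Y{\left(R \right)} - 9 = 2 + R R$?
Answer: $33260$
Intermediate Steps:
$Y{\left(R \right)} = 11 + R^{2}$ ($Y{\left(R \right)} = 9 + \left(2 + R R\right) = 9 + \left(2 + R^{2}\right) = 11 + R^{2}$)
$r = 314$ ($r = \left(11 + 109^{2}\right) - 11578 = \left(11 + 11881\right) - 11578 = 11892 - 11578 = 314$)
$22397 - \left(-11177 + r\right) = 22397 + \left(11177 - 314\right) = 22397 + 10863 = 33260$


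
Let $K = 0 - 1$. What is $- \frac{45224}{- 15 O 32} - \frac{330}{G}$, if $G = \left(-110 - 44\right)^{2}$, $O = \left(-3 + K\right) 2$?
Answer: $- \frac{3050567}{258720} \approx -11.791$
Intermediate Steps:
$K = -1$ ($K = 0 - 1 = -1$)
$O = -8$ ($O = \left(-3 - 1\right) 2 = \left(-4\right) 2 = -8$)
$G = 23716$ ($G = \left(-154\right)^{2} = 23716$)
$- \frac{45224}{- 15 O 32} - \frac{330}{G} = - \frac{45224}{\left(-15\right) \left(-8\right) 32} - \frac{330}{23716} = - \frac{45224}{120 \cdot 32} - \frac{15}{1078} = - \frac{45224}{3840} - \frac{15}{1078} = \left(-45224\right) \frac{1}{3840} - \frac{15}{1078} = - \frac{5653}{480} - \frac{15}{1078} = - \frac{3050567}{258720}$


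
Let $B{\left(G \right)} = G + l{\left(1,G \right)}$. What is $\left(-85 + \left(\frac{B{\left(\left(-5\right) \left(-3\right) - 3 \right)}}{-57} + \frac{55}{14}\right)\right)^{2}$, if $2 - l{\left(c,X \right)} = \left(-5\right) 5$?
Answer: $\frac{472932009}{70756} \approx 6684.0$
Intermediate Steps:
$l{\left(c,X \right)} = 27$ ($l{\left(c,X \right)} = 2 - \left(-5\right) 5 = 2 - -25 = 2 + 25 = 27$)
$B{\left(G \right)} = 27 + G$ ($B{\left(G \right)} = G + 27 = 27 + G$)
$\left(-85 + \left(\frac{B{\left(\left(-5\right) \left(-3\right) - 3 \right)}}{-57} + \frac{55}{14}\right)\right)^{2} = \left(-85 + \left(\frac{27 - -12}{-57} + \frac{55}{14}\right)\right)^{2} = \left(-85 + \left(\left(27 + \left(15 - 3\right)\right) \left(- \frac{1}{57}\right) + 55 \cdot \frac{1}{14}\right)\right)^{2} = \left(-85 + \left(\left(27 + 12\right) \left(- \frac{1}{57}\right) + \frac{55}{14}\right)\right)^{2} = \left(-85 + \left(39 \left(- \frac{1}{57}\right) + \frac{55}{14}\right)\right)^{2} = \left(-85 + \left(- \frac{13}{19} + \frac{55}{14}\right)\right)^{2} = \left(-85 + \frac{863}{266}\right)^{2} = \left(- \frac{21747}{266}\right)^{2} = \frac{472932009}{70756}$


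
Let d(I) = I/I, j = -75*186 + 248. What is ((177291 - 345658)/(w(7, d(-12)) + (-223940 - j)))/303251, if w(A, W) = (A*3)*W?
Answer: 168367/63748515467 ≈ 2.6411e-6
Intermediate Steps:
j = -13702 (j = -13950 + 248 = -13702)
d(I) = 1
w(A, W) = 3*A*W (w(A, W) = (3*A)*W = 3*A*W)
((177291 - 345658)/(w(7, d(-12)) + (-223940 - j)))/303251 = ((177291 - 345658)/(3*7*1 + (-223940 - 1*(-13702))))/303251 = -168367/(21 + (-223940 + 13702))*(1/303251) = -168367/(21 - 210238)*(1/303251) = -168367/(-210217)*(1/303251) = -168367*(-1/210217)*(1/303251) = (168367/210217)*(1/303251) = 168367/63748515467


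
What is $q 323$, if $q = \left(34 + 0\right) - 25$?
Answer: $2907$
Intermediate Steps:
$q = 9$ ($q = 34 - 25 = 9$)
$q 323 = 9 \cdot 323 = 2907$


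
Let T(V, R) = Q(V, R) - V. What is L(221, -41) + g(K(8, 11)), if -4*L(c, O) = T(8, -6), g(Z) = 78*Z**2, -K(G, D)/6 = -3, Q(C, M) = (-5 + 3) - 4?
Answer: 50551/2 ≈ 25276.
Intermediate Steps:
Q(C, M) = -6 (Q(C, M) = -2 - 4 = -6)
K(G, D) = 18 (K(G, D) = -6*(-3) = 18)
T(V, R) = -6 - V
L(c, O) = 7/2 (L(c, O) = -(-6 - 1*8)/4 = -(-6 - 8)/4 = -1/4*(-14) = 7/2)
L(221, -41) + g(K(8, 11)) = 7/2 + 78*18**2 = 7/2 + 78*324 = 7/2 + 25272 = 50551/2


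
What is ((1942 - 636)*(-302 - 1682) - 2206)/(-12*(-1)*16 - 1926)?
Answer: 1296655/867 ≈ 1495.6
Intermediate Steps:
((1942 - 636)*(-302 - 1682) - 2206)/(-12*(-1)*16 - 1926) = (1306*(-1984) - 2206)/(12*16 - 1926) = (-2591104 - 2206)/(192 - 1926) = -2593310/(-1734) = -2593310*(-1/1734) = 1296655/867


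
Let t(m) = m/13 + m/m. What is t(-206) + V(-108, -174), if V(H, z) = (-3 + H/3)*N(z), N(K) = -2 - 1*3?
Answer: 2342/13 ≈ 180.15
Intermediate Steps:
t(m) = 1 + m/13 (t(m) = m*(1/13) + 1 = m/13 + 1 = 1 + m/13)
N(K) = -5 (N(K) = -2 - 3 = -5)
V(H, z) = 15 - 5*H/3 (V(H, z) = (-3 + H/3)*(-5) = 15 - 5*H/3)
t(-206) + V(-108, -174) = (1 + (1/13)*(-206)) + (15 - 5/3*(-108)) = (1 - 206/13) + (15 + 180) = -193/13 + 195 = 2342/13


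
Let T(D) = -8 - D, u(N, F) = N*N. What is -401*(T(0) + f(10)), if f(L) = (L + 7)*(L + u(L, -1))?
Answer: -746662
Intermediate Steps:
u(N, F) = N²
f(L) = (7 + L)*(L + L²) (f(L) = (L + 7)*(L + L²) = (7 + L)*(L + L²))
-401*(T(0) + f(10)) = -401*((-8 - 1*0) + 10*(7 + 10² + 8*10)) = -401*((-8 + 0) + 10*(7 + 100 + 80)) = -401*(-8 + 10*187) = -401*(-8 + 1870) = -401*1862 = -746662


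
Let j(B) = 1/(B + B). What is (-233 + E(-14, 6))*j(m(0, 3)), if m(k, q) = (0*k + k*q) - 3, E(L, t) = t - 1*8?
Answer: 235/6 ≈ 39.167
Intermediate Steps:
E(L, t) = -8 + t (E(L, t) = t - 8 = -8 + t)
m(k, q) = -3 + k*q (m(k, q) = (0 + k*q) - 3 = k*q - 3 = -3 + k*q)
j(B) = 1/(2*B)
(-233 + E(-14, 6))*j(m(0, 3)) = (-233 + (-8 + 6))*(1/(2*(-3 + 0*3))) = (-233 - 2)*(1/(2*(-3 + 0))) = -235/(2*(-3)) = -235*(-1)/(2*3) = -235*(-⅙) = 235/6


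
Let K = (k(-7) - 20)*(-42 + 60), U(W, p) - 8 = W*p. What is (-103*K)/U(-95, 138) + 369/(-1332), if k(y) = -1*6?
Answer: -3835687/969548 ≈ -3.9562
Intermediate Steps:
U(W, p) = 8 + W*p
k(y) = -6
K = -468 (K = (-6 - 20)*(-42 + 60) = -26*18 = -468)
(-103*K)/U(-95, 138) + 369/(-1332) = (-103*(-468))/(8 - 95*138) + 369/(-1332) = 48204/(8 - 13110) + 369*(-1/1332) = 48204/(-13102) - 41/148 = 48204*(-1/13102) - 41/148 = -24102/6551 - 41/148 = -3835687/969548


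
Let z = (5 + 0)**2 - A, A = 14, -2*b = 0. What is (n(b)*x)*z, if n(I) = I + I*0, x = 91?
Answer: 0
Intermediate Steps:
b = 0 (b = -1/2*0 = 0)
n(I) = I (n(I) = I + 0 = I)
z = 11 (z = (5 + 0)**2 - 1*14 = 5**2 - 14 = 25 - 14 = 11)
(n(b)*x)*z = (0*91)*11 = 0*11 = 0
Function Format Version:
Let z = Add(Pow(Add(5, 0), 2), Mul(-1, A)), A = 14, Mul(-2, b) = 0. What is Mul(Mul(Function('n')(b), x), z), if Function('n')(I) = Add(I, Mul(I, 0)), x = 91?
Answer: 0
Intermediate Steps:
b = 0 (b = Mul(Rational(-1, 2), 0) = 0)
Function('n')(I) = I (Function('n')(I) = Add(I, 0) = I)
z = 11 (z = Add(Pow(Add(5, 0), 2), Mul(-1, 14)) = Add(Pow(5, 2), -14) = Add(25, -14) = 11)
Mul(Mul(Function('n')(b), x), z) = Mul(Mul(0, 91), 11) = Mul(0, 11) = 0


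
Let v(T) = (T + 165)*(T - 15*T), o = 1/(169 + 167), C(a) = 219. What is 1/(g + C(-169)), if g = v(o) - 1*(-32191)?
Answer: 8064/261298799 ≈ 3.0861e-5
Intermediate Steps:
o = 1/336 ≈ 0.0029762
v(T) = -14*T*(165 + T) (v(T) = (165 + T)*(-14*T) = -14*T*(165 + T))
g = 259532783/8064 (g = -14*1/336*(165 + 1/336) - 1*(-32191) = -14*1/336*55441/336 + 32191 = -55441/8064 + 32191 = 259532783/8064 ≈ 32184.)
1/(g + C(-169)) = 1/(259532783/8064 + 219) = 1/(261298799/8064) = 8064/261298799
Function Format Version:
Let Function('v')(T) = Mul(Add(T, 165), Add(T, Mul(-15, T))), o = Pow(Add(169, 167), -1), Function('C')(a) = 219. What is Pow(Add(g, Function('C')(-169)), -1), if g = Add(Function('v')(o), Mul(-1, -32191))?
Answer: Rational(8064, 261298799) ≈ 3.0861e-5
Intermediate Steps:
o = Rational(1, 336) (o = Pow(336, -1) = Rational(1, 336) ≈ 0.0029762)
Function('v')(T) = Mul(-14, T, Add(165, T)) (Function('v')(T) = Mul(Add(165, T), Mul(-14, T)) = Mul(-14, T, Add(165, T)))
g = Rational(259532783, 8064) (g = Add(Mul(-14, Rational(1, 336), Add(165, Rational(1, 336))), Mul(-1, -32191)) = Add(Mul(-14, Rational(1, 336), Rational(55441, 336)), 32191) = Add(Rational(-55441, 8064), 32191) = Rational(259532783, 8064) ≈ 32184.)
Pow(Add(g, Function('C')(-169)), -1) = Pow(Add(Rational(259532783, 8064), 219), -1) = Pow(Rational(261298799, 8064), -1) = Rational(8064, 261298799)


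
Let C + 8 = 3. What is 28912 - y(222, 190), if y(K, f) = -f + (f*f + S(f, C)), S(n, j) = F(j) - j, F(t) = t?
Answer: -6998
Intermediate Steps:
C = -5 (C = -8 + 3 = -5)
S(n, j) = 0 (S(n, j) = j - j = 0)
y(K, f) = f² - f (y(K, f) = -f + (f*f + 0) = -f + (f² + 0) = -f + f² = f² - f)
28912 - y(222, 190) = 28912 - 190*(-1 + 190) = 28912 - 190*189 = 28912 - 1*35910 = 28912 - 35910 = -6998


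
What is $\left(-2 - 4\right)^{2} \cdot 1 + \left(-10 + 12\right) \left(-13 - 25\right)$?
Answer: $-40$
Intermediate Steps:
$\left(-2 - 4\right)^{2} \cdot 1 + \left(-10 + 12\right) \left(-13 - 25\right) = \left(-6\right)^{2} \cdot 1 + 2 \left(-38\right) = 36 \cdot 1 - 76 = 36 - 76 = -40$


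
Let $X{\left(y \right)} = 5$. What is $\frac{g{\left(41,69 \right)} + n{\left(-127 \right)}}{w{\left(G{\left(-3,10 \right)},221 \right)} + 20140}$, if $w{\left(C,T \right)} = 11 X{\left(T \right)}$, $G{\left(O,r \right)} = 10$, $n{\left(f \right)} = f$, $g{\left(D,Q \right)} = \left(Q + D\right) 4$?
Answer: $\frac{313}{20195} \approx 0.015499$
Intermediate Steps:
$g{\left(D,Q \right)} = 4 D + 4 Q$ ($g{\left(D,Q \right)} = \left(D + Q\right) 4 = 4 D + 4 Q$)
$w{\left(C,T \right)} = 55$ ($w{\left(C,T \right)} = 11 \cdot 5 = 55$)
$\frac{g{\left(41,69 \right)} + n{\left(-127 \right)}}{w{\left(G{\left(-3,10 \right)},221 \right)} + 20140} = \frac{\left(4 \cdot 41 + 4 \cdot 69\right) - 127}{55 + 20140} = \frac{\left(164 + 276\right) - 127}{20195} = \left(440 - 127\right) \frac{1}{20195} = 313 \cdot \frac{1}{20195} = \frac{313}{20195}$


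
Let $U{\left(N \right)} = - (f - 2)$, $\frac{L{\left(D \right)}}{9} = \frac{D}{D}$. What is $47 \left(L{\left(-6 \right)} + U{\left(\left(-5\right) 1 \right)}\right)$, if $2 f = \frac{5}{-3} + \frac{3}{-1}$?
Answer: $\frac{1880}{3} \approx 626.67$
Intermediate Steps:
$L{\left(D \right)} = 9$ ($L{\left(D \right)} = 9 \frac{D}{D} = 9 \cdot 1 = 9$)
$f = - \frac{7}{3}$ ($f = \frac{\frac{5}{-3} + \frac{3}{-1}}{2} = \frac{5 \left(- \frac{1}{3}\right) + 3 \left(-1\right)}{2} = \frac{- \frac{5}{3} - 3}{2} = \frac{1}{2} \left(- \frac{14}{3}\right) = - \frac{7}{3} \approx -2.3333$)
$U{\left(N \right)} = \frac{13}{3}$ ($U{\left(N \right)} = - (- \frac{7}{3} - 2) = \left(-1\right) \left(- \frac{13}{3}\right) = \frac{13}{3}$)
$47 \left(L{\left(-6 \right)} + U{\left(\left(-5\right) 1 \right)}\right) = 47 \left(9 + \frac{13}{3}\right) = 47 \cdot \frac{40}{3} = \frac{1880}{3}$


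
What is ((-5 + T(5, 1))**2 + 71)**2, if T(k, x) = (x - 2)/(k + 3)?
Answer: 38750625/4096 ≈ 9460.6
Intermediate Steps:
T(k, x) = (-2 + x)/(3 + k)
((-5 + T(5, 1))**2 + 71)**2 = ((-5 + (-2 + 1)/(3 + 5))**2 + 71)**2 = ((-5 - 1/8)**2 + 71)**2 = ((-41/8)**2 + 71)**2 = (1681/64 + 71)**2 = (6225/64)**2 = 38750625/4096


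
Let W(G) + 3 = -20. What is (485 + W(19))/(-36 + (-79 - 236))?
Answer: -154/117 ≈ -1.3162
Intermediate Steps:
W(G) = -23 (W(G) = -3 - 20 = -23)
(485 + W(19))/(-36 + (-79 - 236)) = (485 - 23)/(-36 + (-79 - 236)) = 462/(-36 - 315) = 462/(-351) = 462*(-1/351) = -154/117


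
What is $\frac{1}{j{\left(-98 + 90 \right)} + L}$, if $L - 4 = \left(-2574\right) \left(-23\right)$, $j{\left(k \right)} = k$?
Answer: $\frac{1}{59198} \approx 1.6892 \cdot 10^{-5}$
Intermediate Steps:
$L = 59206$ ($L = 4 - -59202 = 4 + 59202 = 59206$)
$\frac{1}{j{\left(-98 + 90 \right)} + L} = \frac{1}{\left(-98 + 90\right) + 59206} = \frac{1}{-8 + 59206} = \frac{1}{59198}$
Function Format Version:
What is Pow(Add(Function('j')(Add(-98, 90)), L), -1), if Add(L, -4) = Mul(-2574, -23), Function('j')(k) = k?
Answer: Rational(1, 59198) ≈ 1.6892e-5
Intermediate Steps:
L = 59206 (L = Add(4, Mul(-2574, -23)) = Add(4, 59202) = 59206)
Pow(Add(Function('j')(Add(-98, 90)), L), -1) = Pow(Add(Add(-98, 90), 59206), -1) = Pow(Add(-8, 59206), -1) = Pow(59198, -1) = Rational(1, 59198)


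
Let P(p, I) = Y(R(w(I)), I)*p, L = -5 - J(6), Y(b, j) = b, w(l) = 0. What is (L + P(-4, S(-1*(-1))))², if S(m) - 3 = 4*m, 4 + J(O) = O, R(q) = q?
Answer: 49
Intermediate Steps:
J(O) = -4 + O
S(m) = 3 + 4*m
L = -7 (L = -5 - (-4 + 6) = -5 - 1*2 = -5 - 2 = -7)
P(p, I) = 0 (P(p, I) = 0*p = 0)
(L + P(-4, S(-1*(-1))))² = (-7 + 0)² = (-7)² = 49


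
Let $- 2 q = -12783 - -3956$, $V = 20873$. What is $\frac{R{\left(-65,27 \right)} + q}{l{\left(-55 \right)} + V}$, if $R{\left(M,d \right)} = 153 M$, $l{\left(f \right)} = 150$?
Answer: $- \frac{11063}{42046} \approx -0.26312$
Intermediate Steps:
$q = \frac{8827}{2}$ ($q = - \frac{-12783 - -3956}{2} = - \frac{-12783 + 3956}{2} = \left(- \frac{1}{2}\right) \left(-8827\right) = \frac{8827}{2} \approx 4413.5$)
$\frac{R{\left(-65,27 \right)} + q}{l{\left(-55 \right)} + V} = \frac{153 \left(-65\right) + \frac{8827}{2}}{150 + 20873} = \frac{-9945 + \frac{8827}{2}}{21023} = \left(- \frac{11063}{2}\right) \frac{1}{21023} = - \frac{11063}{42046}$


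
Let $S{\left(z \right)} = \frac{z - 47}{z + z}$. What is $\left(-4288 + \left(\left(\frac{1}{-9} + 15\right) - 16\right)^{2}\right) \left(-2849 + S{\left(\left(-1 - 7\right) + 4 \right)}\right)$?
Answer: $\frac{1974077987}{162} \approx 1.2186 \cdot 10^{7}$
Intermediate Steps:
$S{\left(z \right)} = \frac{-47 + z}{2 z}$
$\left(-4288 + \left(\left(\frac{1}{-9} + 15\right) - 16\right)^{2}\right) \left(-2849 + S{\left(\left(-1 - 7\right) + 4 \right)}\right) = \left(-4288 + \left(\left(\frac{1}{-9} + 15\right) - 16\right)^{2}\right) \left(-2849 + \frac{-47 + \left(\left(-1 - 7\right) + 4\right)}{2 \left(\left(-1 - 7\right) + 4\right)}\right) = \left(-4288 + \left(\left(- \frac{1}{9} + 15\right) - 16\right)^{2}\right) \left(-2849 + \frac{-47 + \left(-8 + 4\right)}{2 \left(-8 + 4\right)}\right) = \left(-4288 + \left(\frac{134}{9} - 16\right)^{2}\right) \left(-2849 + \frac{-47 - 4}{2 \left(-4\right)}\right) = \left(-4288 + \left(- \frac{10}{9}\right)^{2}\right) \left(-2849 + \frac{1}{2} \left(- \frac{1}{4}\right) \left(-51\right)\right) = \left(-4288 + \frac{100}{81}\right) \left(-2849 + \frac{51}{8}\right) = \left(- \frac{347228}{81}\right) \left(- \frac{22741}{8}\right) = \frac{1974077987}{162}$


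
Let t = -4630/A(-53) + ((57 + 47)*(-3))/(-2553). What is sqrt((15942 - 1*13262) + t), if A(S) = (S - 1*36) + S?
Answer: sqrt(9903348051909)/60421 ≈ 52.084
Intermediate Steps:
A(S) = -36 + 2*S (A(S) = (S - 36) + S = (-36 + S) + S = -36 + 2*S)
t = 1977449/60421 (t = -4630/(-36 + 2*(-53)) + ((57 + 47)*(-3))/(-2553) = -4630/(-36 - 106) + (104*(-3))*(-1/2553) = -4630/(-142) - 312*(-1/2553) = -4630*(-1/142) + 104/851 = 2315/71 + 104/851 = 1977449/60421 ≈ 32.728)
sqrt((15942 - 1*13262) + t) = sqrt((15942 - 1*13262) + 1977449/60421) = sqrt((15942 - 13262) + 1977449/60421) = sqrt(2680 + 1977449/60421) = sqrt(163905729/60421) = sqrt(9903348051909)/60421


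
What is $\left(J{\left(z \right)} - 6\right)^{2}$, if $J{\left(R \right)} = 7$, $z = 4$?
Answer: $1$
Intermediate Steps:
$\left(J{\left(z \right)} - 6\right)^{2} = \left(7 - 6\right)^{2} = 1^{2} = 1$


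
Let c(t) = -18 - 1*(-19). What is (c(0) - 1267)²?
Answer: 1602756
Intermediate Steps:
c(t) = 1 (c(t) = -18 + 19 = 1)
(c(0) - 1267)² = (1 - 1267)² = (-1266)² = 1602756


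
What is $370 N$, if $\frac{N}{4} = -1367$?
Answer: $-2023160$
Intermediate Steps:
$N = -5468$ ($N = 4 \left(-1367\right) = -5468$)
$370 N = 370 \left(-5468\right) = -2023160$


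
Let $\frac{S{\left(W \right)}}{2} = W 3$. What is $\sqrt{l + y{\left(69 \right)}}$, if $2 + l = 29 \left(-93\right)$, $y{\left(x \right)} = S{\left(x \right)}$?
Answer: $i \sqrt{2285} \approx 47.802 i$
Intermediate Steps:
$S{\left(W \right)} = 6 W$ ($S{\left(W \right)} = 2 W 3 = 2 \cdot 3 W = 6 W$)
$y{\left(x \right)} = 6 x$
$l = -2699$ ($l = -2 + 29 \left(-93\right) = -2 - 2697 = -2699$)
$\sqrt{l + y{\left(69 \right)}} = \sqrt{-2699 + 6 \cdot 69} = \sqrt{-2699 + 414} = \sqrt{-2285} = i \sqrt{2285}$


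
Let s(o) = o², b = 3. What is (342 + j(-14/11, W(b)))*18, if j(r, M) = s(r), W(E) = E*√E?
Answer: 748404/121 ≈ 6185.2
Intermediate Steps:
W(E) = E^(3/2)
j(r, M) = r²
(342 + j(-14/11, W(b)))*18 = (342 + (-14/11)²)*18 = (342 + 196/121)*18 = (41578/121)*18 = 748404/121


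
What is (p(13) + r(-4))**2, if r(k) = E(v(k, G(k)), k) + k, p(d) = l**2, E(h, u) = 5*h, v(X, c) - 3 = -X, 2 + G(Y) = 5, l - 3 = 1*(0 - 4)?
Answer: 1024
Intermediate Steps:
l = -1 (l = 3 + 1*(0 - 4) = 3 + 1*(-4) = 3 - 4 = -1)
G(Y) = 3 (G(Y) = -2 + 5 = 3)
v(X, c) = 3 - X
p(d) = 1 (p(d) = (-1)**2 = 1)
r(k) = 15 - 4*k (r(k) = 5*(3 - k) + k = (15 - 5*k) + k = 15 - 4*k)
(p(13) + r(-4))**2 = (1 + (15 - 4*(-4)))**2 = (1 + (15 + 16))**2 = (1 + 31)**2 = 32**2 = 1024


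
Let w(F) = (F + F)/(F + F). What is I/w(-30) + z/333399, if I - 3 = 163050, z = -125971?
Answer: 54361581176/333399 ≈ 1.6305e+5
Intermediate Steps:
w(F) = 1 (w(F) = (2*F)/((2*F)) = (2*F)*(1/(2*F)) = 1)
I = 163053 (I = 3 + 163050 = 163053)
I/w(-30) + z/333399 = 163053/1 - 125971/333399 = 163053*1 - 125971*1/333399 = 163053 - 125971/333399 = 54361581176/333399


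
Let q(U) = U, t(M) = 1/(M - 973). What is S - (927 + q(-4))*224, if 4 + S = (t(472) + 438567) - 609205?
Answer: -189074395/501 ≈ -3.7739e+5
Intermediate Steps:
t(M) = 1/(-973 + M)
S = -85491643/501 (S = -4 + ((1/(-973 + 472) + 438567) - 609205) = -4 + ((1/(-501) + 438567) - 609205) = -4 + ((-1/501 + 438567) - 609205) = -4 + (219722066/501 - 609205) = -4 - 85489639/501 = -85491643/501 ≈ -1.7064e+5)
S - (927 + q(-4))*224 = -85491643/501 - (927 - 4)*224 = -85491643/501 - 923*224 = -85491643/501 - 1*206752 = -85491643/501 - 206752 = -189074395/501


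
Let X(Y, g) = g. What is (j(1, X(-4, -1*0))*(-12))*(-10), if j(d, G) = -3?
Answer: -360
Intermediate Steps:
(j(1, X(-4, -1*0))*(-12))*(-10) = -3*(-12)*(-10) = 36*(-10) = -360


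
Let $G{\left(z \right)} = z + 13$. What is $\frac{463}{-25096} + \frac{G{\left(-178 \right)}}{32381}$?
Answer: $- \frac{19133243}{812633576} \approx -0.023545$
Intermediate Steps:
$G{\left(z \right)} = 13 + z$
$\frac{463}{-25096} + \frac{G{\left(-178 \right)}}{32381} = \frac{463}{-25096} + \frac{13 - 178}{32381} = 463 \left(- \frac{1}{25096}\right) - \frac{165}{32381} = - \frac{463}{25096} - \frac{165}{32381} = - \frac{19133243}{812633576}$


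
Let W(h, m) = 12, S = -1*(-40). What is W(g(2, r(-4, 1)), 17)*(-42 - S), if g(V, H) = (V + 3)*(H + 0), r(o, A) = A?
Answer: -984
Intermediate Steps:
g(V, H) = H*(3 + V) (g(V, H) = (3 + V)*H = H*(3 + V))
S = 40
W(g(2, r(-4, 1)), 17)*(-42 - S) = 12*(-42 - 1*40) = 12*(-42 - 40) = 12*(-82) = -984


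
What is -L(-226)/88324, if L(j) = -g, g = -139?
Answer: -139/88324 ≈ -0.0015738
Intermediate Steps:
L(j) = 139 (L(j) = -1*(-139) = 139)
-L(-226)/88324 = -1*139/88324 = -139*1/88324 = -139/88324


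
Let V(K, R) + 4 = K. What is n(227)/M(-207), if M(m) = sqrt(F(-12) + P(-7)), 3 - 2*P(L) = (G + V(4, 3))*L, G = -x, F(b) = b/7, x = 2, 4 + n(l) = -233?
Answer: 237*I*sqrt(1414)/101 ≈ 88.237*I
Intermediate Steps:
n(l) = -237 (n(l) = -4 - 233 = -237)
V(K, R) = -4 + K
F(b) = b/7 (F(b) = b*(1/7) = b/7)
G = -2 (G = -1*2 = -2)
P(L) = 3/2 + L (P(L) = 3/2 - (-2 + (-4 + 4))*L/2 = 3/2 - (-2 + 0)*L/2 = 3/2 - (-1)*L = 3/2 + L)
M(m) = I*sqrt(1414)/14 (M(m) = sqrt((1/7)*(-12) + (3/2 - 7)) = sqrt(-12/7 - 11/2) = sqrt(-101/14) = I*sqrt(1414)/14)
n(227)/M(-207) = -237*(-I*sqrt(1414)/101) = -(-237)*I*sqrt(1414)/101 = 237*I*sqrt(1414)/101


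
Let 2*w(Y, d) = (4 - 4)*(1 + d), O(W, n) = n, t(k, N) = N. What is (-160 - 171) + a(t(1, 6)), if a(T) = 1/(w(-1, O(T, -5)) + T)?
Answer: -1985/6 ≈ -330.83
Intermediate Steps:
w(Y, d) = 0 (w(Y, d) = ((4 - 4)*(1 + d))/2 = (0*(1 + d))/2 = (1/2)*0 = 0)
a(T) = 1/T (a(T) = 1/(0 + T) = 1/T)
(-160 - 171) + a(t(1, 6)) = (-160 - 171) + 1/6 = -331 + 1/6 = -1985/6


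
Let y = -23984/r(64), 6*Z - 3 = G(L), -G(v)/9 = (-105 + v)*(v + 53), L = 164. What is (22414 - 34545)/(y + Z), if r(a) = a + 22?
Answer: 521633/837764 ≈ 0.62265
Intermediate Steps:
r(a) = 22 + a
G(v) = -9*(-105 + v)*(53 + v) (G(v) = -9*(-105 + v)*(v + 53) = -9*(-105 + v)*(53 + v))
Z = -19204 (Z = ½ + (50085 - 9*164² + 468*164)/6 = ½ + (50085 - 9*26896 + 76752)/6 = ½ + (50085 - 242064 + 76752)/6 = ½ + (⅙)*(-115227) = ½ - 38409/2 = -19204)
y = -11992/43 (y = -23984/(22 + 64) = -23984/86 = -23984*1/86 = -11992/43 ≈ -278.88)
(22414 - 34545)/(y + Z) = (22414 - 34545)/(-11992/43 - 19204) = -12131/(-837764/43) = -12131*(-43/837764) = 521633/837764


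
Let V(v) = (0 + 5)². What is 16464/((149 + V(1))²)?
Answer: 1372/2523 ≈ 0.54380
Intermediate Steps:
V(v) = 25 (V(v) = 5² = 25)
16464/((149 + V(1))²) = 16464/((149 + 25)²) = 16464/(174²) = 16464/30276 = 16464*(1/30276) = 1372/2523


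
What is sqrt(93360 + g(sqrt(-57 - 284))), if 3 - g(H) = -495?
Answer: sqrt(93858) ≈ 306.36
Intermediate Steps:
g(H) = 498 (g(H) = 3 - 1*(-495) = 3 + 495 = 498)
sqrt(93360 + g(sqrt(-57 - 284))) = sqrt(93360 + 498) = sqrt(93858)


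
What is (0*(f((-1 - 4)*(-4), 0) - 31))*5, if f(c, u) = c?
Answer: 0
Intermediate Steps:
(0*(f((-1 - 4)*(-4), 0) - 31))*5 = (0*((-1 - 4)*(-4) - 31))*5 = (0*(-5*(-4) - 31))*5 = (0*(20 - 31))*5 = (0*(-11))*5 = 0*5 = 0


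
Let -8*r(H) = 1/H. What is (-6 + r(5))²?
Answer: 58081/1600 ≈ 36.301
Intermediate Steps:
r(H) = -1/(8*H)
(-6 + r(5))² = (-6 - ⅛/5)² = (-6 - ⅛*⅕)² = (-6 - 1/40)² = (-241/40)² = 58081/1600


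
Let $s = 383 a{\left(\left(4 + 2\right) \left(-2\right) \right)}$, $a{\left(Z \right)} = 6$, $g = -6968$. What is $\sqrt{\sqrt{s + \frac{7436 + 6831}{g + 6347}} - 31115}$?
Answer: $\frac{\sqrt{-148138515 + 23 \sqrt{97482579}}}{69} \approx 176.26 i$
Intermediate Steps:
$s = 2298$ ($s = 383 \cdot 6 = 2298$)
$\sqrt{\sqrt{s + \frac{7436 + 6831}{g + 6347}} - 31115} = \sqrt{\sqrt{2298 + \frac{7436 + 6831}{-6968 + 6347}} - 31115} = \sqrt{\sqrt{2298 + \frac{14267}{-621}} - 31115} = \sqrt{\sqrt{2298 + 14267 \left(- \frac{1}{621}\right)} - 31115} = \sqrt{\sqrt{2298 - \frac{14267}{621}} - 31115} = \sqrt{\sqrt{\frac{1412791}{621}} - 31115} = \sqrt{\frac{\sqrt{97482579}}{207} - 31115} = \sqrt{-31115 + \frac{\sqrt{97482579}}{207}}$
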